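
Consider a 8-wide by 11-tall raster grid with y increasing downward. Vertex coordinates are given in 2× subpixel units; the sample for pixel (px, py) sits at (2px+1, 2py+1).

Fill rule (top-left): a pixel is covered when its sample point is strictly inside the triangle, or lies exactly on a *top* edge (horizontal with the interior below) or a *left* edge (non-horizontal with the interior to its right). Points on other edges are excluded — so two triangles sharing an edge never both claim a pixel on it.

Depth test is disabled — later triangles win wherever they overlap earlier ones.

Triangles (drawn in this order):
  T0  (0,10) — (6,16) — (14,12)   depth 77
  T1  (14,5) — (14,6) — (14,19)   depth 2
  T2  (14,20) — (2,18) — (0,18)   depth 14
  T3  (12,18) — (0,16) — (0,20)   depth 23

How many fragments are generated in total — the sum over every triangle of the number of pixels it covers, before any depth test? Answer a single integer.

T0:
  2·area = 72  (B↔C swapped to make it positive)
  edge (0, 10)→(14, 12): d=(14,2) right/bottom  bias=-1
  edge (14, 12)→(6, 16): d=(-8,4) right/bottom  bias=-1
  edge (6, 16)→(0, 10): d=(-6,-6) top-left  bias=+0
    (0,5)@(1, 11): e=[12,60,0] → █  [on edge]
    (1,5)@(3, 11): e=[8,52,12] → █
    (2,5)@(5, 11): e=[4,44,24] → █
    (3,5)@(7, 11): e=[0,36,36] → ·  [on edge]
    (0,6)@(1, 13): e=[40,44,-12] → ·
    (1,6)@(3, 13): e=[36,36,0] → █  [on edge]
    (3,6)@(7, 13): e=[28,20,24] → █
    (4,6)@(9, 13): e=[24,12,36] → █
    (5,6)@(11, 13): e=[20,4,48] → █
    (6,6)@(13, 13): e=[16,-4,60] → ·
    (1,7)@(3, 15): e=[64,20,-12] → ·
    (2,7)@(5, 15): e=[60,12,0] → █  [on edge]
    (3,8)@(7, 17): e=[84,-12,0] → ·  [on edge]
    (4,9)@(9, 19): e=[108,-36,0] → ·  [on edge]
    (5,10)@(11, 21): e=[132,-60,0] → ·  [on edge]
  covered (10 px):
    · · · · · · · ·
    · · · · · · · ·
    · · · · · · · ·
    · · · · · · · ·
    · · · · · · · ·
    █ █ █ · · · · ·
    · █ █ █ █ █ · ·
    · · █ █ · · · ·
    · · · · · · · ·
    · · · · · · · ·
    · · · · · · · ·
T1:
  degenerate (2·area = 0) — covers nothing
T2:
  2·area = 4  (B↔C swapped to make it positive)
  edge (14, 20)→(0, 18): d=(-14,-2) top-left  bias=+0
  edge (0, 18)→(2, 18): d=(2,0) top-left  bias=+0
  edge (2, 18)→(14, 20): d=(12,2) right/bottom  bias=-1
    (3,9)@(7, 19): e=[0,2,2] → █  [on edge]
    (4,9)@(9, 19): e=[4,2,-2] → ·
    (3,10)@(7, 21): e=[-28,6,26] → ·
  covered (1 px):
    · · · · · · · ·
    · · · · · · · ·
    · · · · · · · ·
    · · · · · · · ·
    · · · · · · · ·
    · · · · · · · ·
    · · · · · · · ·
    · · · · · · · ·
    · · · · · · · ·
    · · · █ · · · ·
    · · · · · · · ·
T3:
  2·area = 48  (B↔C swapped to make it positive)
  edge (12, 18)→(0, 20): d=(-12,2) right/bottom  bias=-1
  edge (0, 20)→(0, 16): d=(0,-4) top-left  bias=+0
  edge (0, 16)→(12, 18): d=(12,2) right/bottom  bias=-1
    (0,8)@(1, 17): e=[34,4,10] → █
    (1,8)@(3, 17): e=[30,12,6] → █
    (2,8)@(5, 17): e=[26,20,2] → █
    (3,8)@(7, 17): e=[22,28,-2] → ·
    (0,9)@(1, 19): e=[10,4,34] → █
    (3,9)@(7, 19): e=[-2,28,22] → ·
    (0,10)@(1, 21): e=[-14,4,58] → ·
    (1,10)@(3, 21): e=[-18,12,54] → ·
    (2,10)@(5, 21): e=[-22,20,50] → ·
  covered (6 px):
    · · · · · · · ·
    · · · · · · · ·
    · · · · · · · ·
    · · · · · · · ·
    · · · · · · · ·
    · · · · · · · ·
    · · · · · · · ·
    · · · · · · · ·
    █ █ █ · · · · ·
    █ █ █ · · · · ·
    · · · · · · · ·

Final: 17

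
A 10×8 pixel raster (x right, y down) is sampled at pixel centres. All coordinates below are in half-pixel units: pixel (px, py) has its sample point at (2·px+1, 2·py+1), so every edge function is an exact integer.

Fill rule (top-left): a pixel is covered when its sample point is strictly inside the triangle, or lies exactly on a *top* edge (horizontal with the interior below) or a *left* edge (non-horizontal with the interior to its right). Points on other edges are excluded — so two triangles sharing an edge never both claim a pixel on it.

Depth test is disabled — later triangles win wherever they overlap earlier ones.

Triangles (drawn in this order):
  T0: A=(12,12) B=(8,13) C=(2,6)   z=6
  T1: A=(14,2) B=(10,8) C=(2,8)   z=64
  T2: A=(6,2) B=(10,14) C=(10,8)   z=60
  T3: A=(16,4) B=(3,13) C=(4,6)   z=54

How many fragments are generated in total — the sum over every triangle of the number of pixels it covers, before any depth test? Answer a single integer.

T0:
  2·area = 34
  edge (12, 12)→(8, 13): d=(-4,1) right/bottom  bias=-1
  edge (8, 13)→(2, 6): d=(-6,-7) top-left  bias=+0
  edge (2, 6)→(12, 12): d=(10,6) right/bottom  bias=-1
    (1,3)@(3, 7): e=[29,1,4] → #
    (2,3)@(5, 7): e=[27,15,-8] → ·
    (1,4)@(3, 9): e=[21,-11,24] → ·
    (2,4)@(5, 9): e=[19,3,12] → #
    (3,4)@(7, 9): e=[17,17,0] → ·  [on edge]
    (2,5)@(5, 11): e=[11,-9,32] → ·
    (3,5)@(7, 11): e=[9,5,20] → #
    (4,5)@(9, 11): e=[7,19,8] → #
    (5,5)@(11, 11): e=[5,33,-4] → ·
    (3,6)@(7, 13): e=[1,-7,40] → ·
    (4,6)@(9, 13): e=[-1,7,28] → ·
    (8,7)@(17, 15): e=[-17,51,0] → ·  [on edge]
  covered (4 px):
    · · · · · · · · · ·
    · · · · · · · · · ·
    · · · · · · · · · ·
    · # · · · · · · · ·
    · · # · · · · · · ·
    · · · # # · · · · ·
    · · · · · · · · · ·
    · · · · · · · · · ·
T1:
  2·area = 48
  edge (14, 2)→(10, 8): d=(-4,6) right/bottom  bias=-1
  edge (10, 8)→(2, 8): d=(-8,0) right/bottom  bias=-1
  edge (2, 8)→(14, 2): d=(12,-6) top-left  bias=+0
    (6,1)@(13, 3): e=[2,40,6] → #
    (7,1)@(15, 3): e=[-10,40,18] → ·
    (4,2)@(9, 5): e=[18,24,6] → #
    (5,2)@(11, 5): e=[6,24,18] → #
    (6,2)@(13, 5): e=[-6,24,30] → ·
    (2,3)@(5, 7): e=[34,8,6] → #
    (3,3)@(7, 7): e=[22,8,18] → #
    (5,3)@(11, 7): e=[-2,8,42] → ·
    (2,4)@(5, 9): e=[26,-8,30] → ·
    (3,4)@(7, 9): e=[14,-8,42] → ·
    (4,4)@(9, 9): e=[2,-8,54] → ·
  covered (6 px):
    · · · · · · · · · ·
    · · · · · · # · · ·
    · · · · # # · · · ·
    · · # # # · · · · ·
    · · · · · · · · · ·
    · · · · · · · · · ·
    · · · · · · · · · ·
    · · · · · · · · · ·
T2:
  2·area = 24  (B↔C swapped to make it positive)
  edge (6, 2)→(10, 8): d=(4,6) right/bottom  bias=-1
  edge (10, 8)→(10, 14): d=(0,6) right/bottom  bias=-1
  edge (10, 14)→(6, 2): d=(-4,-12) top-left  bias=+0
    (3,2)@(7, 5): e=[6,18,0] → #  [on edge]
    (4,2)@(9, 5): e=[-6,6,24] → ·
    (3,3)@(7, 7): e=[14,18,-8] → ·
    (4,3)@(9, 7): e=[2,6,16] → #
    (5,3)@(11, 7): e=[-10,-6,40] → ·
    (4,4)@(9, 9): e=[10,6,8] → #
    (5,4)@(11, 9): e=[-2,-6,32] → ·
    (4,5)@(9, 11): e=[18,6,0] → #  [on edge]
    (5,5)@(11, 11): e=[6,-6,24] → ·
    (4,6)@(9, 13): e=[26,6,-8] → ·
  covered (4 px):
    · · · · · · · · · ·
    · · · · · · · · · ·
    · · · # · · · · · ·
    · · · · # · · · · ·
    · · · · # · · · · ·
    · · · · # · · · · ·
    · · · · · · · · · ·
    · · · · · · · · · ·
T3:
  2·area = 82
  edge (16, 4)→(3, 13): d=(-13,9) right/bottom  bias=-1
  edge (3, 13)→(4, 6): d=(1,-7) top-left  bias=+0
  edge (4, 6)→(16, 4): d=(12,-2) top-left  bias=+0
    (5,2)@(11, 5): e=[32,48,2] → #
    (6,2)@(13, 5): e=[14,62,6] → #
    (7,2)@(15, 5): e=[-4,76,10] → ·
    (2,3)@(5, 7): e=[60,8,14] → #
    (3,3)@(7, 7): e=[42,22,18] → #
    (4,3)@(9, 7): e=[24,36,22] → #
    (6,3)@(13, 7): e=[-12,64,30] → ·
    (2,4)@(5, 9): e=[34,10,38] → #
    (4,4)@(9, 9): e=[-2,38,46] → ·
    (5,4)@(11, 9): e=[-20,52,50] → ·
    (2,5)@(5, 11): e=[8,12,62] → #
    (3,5)@(7, 11): e=[-10,26,66] → ·
    (1,6)@(3, 13): e=[0,0,82] → ·  [on edge]
  covered (9 px):
    · · · · · · · · · ·
    · · · · · · · · · ·
    · · · · · # # · · ·
    · · # # # # · · · ·
    · · # # · · · · · ·
    · · # · · · · · · ·
    · · · · · · · · · ·
    · · · · · · · · · ·

Final: 23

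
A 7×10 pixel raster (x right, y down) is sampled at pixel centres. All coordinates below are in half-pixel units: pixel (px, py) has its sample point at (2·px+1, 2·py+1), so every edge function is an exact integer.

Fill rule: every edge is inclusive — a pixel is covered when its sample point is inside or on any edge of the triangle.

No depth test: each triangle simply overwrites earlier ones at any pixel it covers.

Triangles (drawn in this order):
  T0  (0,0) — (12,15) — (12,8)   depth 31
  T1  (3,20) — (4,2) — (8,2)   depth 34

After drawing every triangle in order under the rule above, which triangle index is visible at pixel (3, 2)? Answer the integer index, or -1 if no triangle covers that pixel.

T0:
  2·area = 84  (B↔C swapped to make it positive)
  edge (0, 0)→(12, 8): d=(12,8) inclusive
  edge (12, 8)→(12, 15): d=(0,7) inclusive
  edge (12, 15)→(0, 0): d=(-12,-15) inclusive
    (0,0)@(1, 1): e=[4,77,3] → █
    (1,0)@(3, 1): e=[-12,63,33] → ·
    (0,1)@(1, 3): e=[28,77,-21] → ·
    (1,1)@(3, 3): e=[12,63,9] → █
    (2,1)@(5, 3): e=[-4,49,39] → ·
    (1,2)@(3, 5): e=[36,63,-15] → ·
    (2,2)@(5, 5): e=[20,49,15] → █
    (3,2)@(7, 5): e=[4,35,45] → █
    (4,2)@(9, 5): e=[-12,21,75] → ·
    (2,3)@(5, 7): e=[44,49,-9] → ·
    (3,3)@(7, 7): e=[28,35,21] → █
    (4,3)@(9, 7): e=[12,21,51] → █
  covered (11 px):
    █ · · · · · ·
    · █ · · · · ·
    · · █ █ · · ·
    · · · █ █ · ·
    · · · · █ █ ·
    · · · · █ █ ·
    · · · · · █ ·
    · · · · · · ·
    · · · · · · ·
    · · · · · · ·
T1:
  2·area = 72
  edge (3, 20)→(4, 2): d=(1,-18) inclusive
  edge (4, 2)→(8, 2): d=(4,0) inclusive
  edge (8, 2)→(3, 20): d=(-5,18) inclusive
    (2,1)@(5, 3): e=[19,4,49] → █
    (3,1)@(7, 3): e=[55,4,13] → █
    (4,1)@(9, 3): e=[91,4,-23] → ·
    (2,2)@(5, 5): e=[21,12,39] → █
    (4,2)@(9, 5): e=[93,12,-33] → ·
    (2,3)@(5, 7): e=[23,20,29] → █
    (3,3)@(7, 7): e=[59,20,-7] → ·
    (2,4)@(5, 9): e=[25,28,19] → █
    (3,4)@(7, 9): e=[61,28,-17] → ·
    (2,5)@(5, 11): e=[27,36,9] → █
    (3,5)@(7, 11): e=[63,36,-27] → ·
    (2,6)@(5, 13): e=[29,44,-1] → ·
  covered (7 px):
    · · · · · · ·
    · · █ █ · · ·
    · · █ █ · · ·
    · · █ · · · ·
    · · █ · · · ·
    · · █ · · · ·
    · · · · · · ·
    · · · · · · ·
    · · · · · · ·
    · · · · · · ·

Z-buffer (winner per pixel, '.' = empty):
  0 . . . . . .
  . 0 1 1 . . .
  . . 1 1 . . .
  . . 1 0 0 . .
  . . 1 . 0 0 .
  . . 1 . 0 0 .
  . . . . . 0 .
  . . . . . . .
  . . . . . . .
  . . . . . . .

Result: 1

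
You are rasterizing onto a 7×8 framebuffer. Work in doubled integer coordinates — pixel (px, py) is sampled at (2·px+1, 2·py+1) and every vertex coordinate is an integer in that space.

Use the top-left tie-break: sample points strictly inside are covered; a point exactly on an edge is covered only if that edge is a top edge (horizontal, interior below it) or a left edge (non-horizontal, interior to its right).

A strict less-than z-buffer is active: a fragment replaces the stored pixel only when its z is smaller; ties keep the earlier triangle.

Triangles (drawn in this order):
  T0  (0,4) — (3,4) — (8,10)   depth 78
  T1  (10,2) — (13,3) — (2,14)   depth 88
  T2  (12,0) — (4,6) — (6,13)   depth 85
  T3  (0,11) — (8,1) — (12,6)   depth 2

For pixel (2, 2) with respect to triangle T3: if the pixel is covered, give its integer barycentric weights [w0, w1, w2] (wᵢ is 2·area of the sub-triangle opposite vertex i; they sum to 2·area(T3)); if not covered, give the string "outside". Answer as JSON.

T0:
  2·area = 18
  edge (0, 4)→(3, 4): d=(3,0) top-left  bias=+0
  edge (3, 4)→(8, 10): d=(5,6) right/bottom  bias=-1
  edge (8, 10)→(0, 4): d=(-8,-6) top-left  bias=+0
    (1,2)@(3, 5): e=[3,5,10] → X
    (2,2)@(5, 5): e=[3,-7,22] → .
    (1,3)@(3, 7): e=[9,15,-6] → .
    (2,3)@(5, 7): e=[9,3,6] → X
    (3,3)@(7, 7): e=[9,-9,18] → .
    (2,4)@(5, 9): e=[15,13,-10] → .
    (3,4)@(7, 9): e=[15,1,2] → X
    (4,4)@(9, 9): e=[15,-11,14] → .
    (3,5)@(7, 11): e=[21,11,-14] → .
  covered (3 px):
    . . . . . . .
    . . . . . . .
    . X . . . . .
    . . X . . . .
    . . . X . . .
    . . . . . . .
    . . . . . . .
    . . . . . . .
T1:
  2·area = 44
  edge (10, 2)→(13, 3): d=(3,1) right/bottom  bias=-1
  edge (13, 3)→(2, 14): d=(-11,11) right/bottom  bias=-1
  edge (2, 14)→(10, 2): d=(8,-12) top-left  bias=+0
    (3,0)@(7, 1): e=[0,88,-44] → .  [on edge]
    (5,1)@(11, 3): e=[2,22,20] → X
    (6,1)@(13, 3): e=[0,0,44] → .  [on edge]
    (4,2)@(9, 5): e=[10,22,12] → X
    (5,2)@(11, 5): e=[8,0,36] → .  [on edge]
    (3,3)@(7, 7): e=[18,22,4] → X
    (4,3)@(9, 7): e=[16,0,28] → .  [on edge]
    (3,4)@(7, 9): e=[24,0,20] → .  [on edge]
    (2,5)@(5, 11): e=[32,0,12] → .  [on edge]
    (1,6)@(3, 13): e=[40,0,4] → .  [on edge]
    (0,7)@(1, 15): e=[48,0,-4] → .  [on edge]
  covered (3 px):
    . . . . . . .
    . . . . . X .
    . . . . X . .
    . . . X . . .
    . . . . . . .
    . . . . . . .
    . . . . . . .
    . . . . . . .
T2:
  2·area = 68  (B↔C swapped to make it positive)
  edge (12, 0)→(6, 13): d=(-6,13) right/bottom  bias=-1
  edge (6, 13)→(4, 6): d=(-2,-7) top-left  bias=+0
  edge (4, 6)→(12, 0): d=(8,-6) top-left  bias=+0
    (5,0)@(11, 1): e=[7,59,2] → X
    (6,0)@(13, 1): e=[-19,73,14] → .
    (4,1)@(9, 3): e=[21,41,6] → X
    (5,1)@(11, 3): e=[-5,55,18] → .
    (3,2)@(7, 5): e=[35,23,10] → X
    (5,2)@(11, 5): e=[-17,51,34] → .
    (2,3)@(5, 7): e=[49,5,14] → X
    (4,3)@(9, 7): e=[-3,33,38] → .
    (2,4)@(5, 9): e=[37,1,30] → X
    (4,4)@(9, 9): e=[-15,29,54] → .
    (2,5)@(5, 11): e=[25,-3,46] → .
    (3,5)@(7, 11): e=[-1,11,58] → .
  covered (8 px):
    . . . . . X .
    . . . . X . .
    . . . X X . .
    . . X X . . .
    . . X X . . .
    . . . . . . .
    . . . . . . .
    . . . . . . .
T3:
  2·area = 80
  edge (0, 11)→(8, 1): d=(8,-10) top-left  bias=+0
  edge (8, 1)→(12, 6): d=(4,5) right/bottom  bias=-1
  edge (12, 6)→(0, 11): d=(-12,5) right/bottom  bias=-1
    (3,1)@(7, 3): e=[6,13,61] → X
    (4,1)@(9, 3): e=[26,3,51] → X
    (5,1)@(11, 3): e=[46,-7,41] → .
    (2,2)@(5, 5): e=[2,31,47] → X
    (5,2)@(11, 5): e=[62,1,17] → X
    (6,2)@(13, 5): e=[82,-9,7] → .
    (2,3)@(5, 7): e=[18,39,23] → X
    (5,3)@(11, 7): e=[78,9,-7] → .
    (1,4)@(3, 9): e=[14,57,9] → X
    (2,4)@(5, 9): e=[34,47,-1] → .
    (3,4)@(7, 9): e=[54,37,-11] → .
    (4,4)@(9, 9): e=[74,27,-21] → .
  covered (10 px):
    . . . . . . .
    . . . X X . .
    . . X X X X .
    . . X X X . .
    . X . . . . .
    . . . . . . .
    . . . . . . .
    . . . . . . .

Final: [31,47,2]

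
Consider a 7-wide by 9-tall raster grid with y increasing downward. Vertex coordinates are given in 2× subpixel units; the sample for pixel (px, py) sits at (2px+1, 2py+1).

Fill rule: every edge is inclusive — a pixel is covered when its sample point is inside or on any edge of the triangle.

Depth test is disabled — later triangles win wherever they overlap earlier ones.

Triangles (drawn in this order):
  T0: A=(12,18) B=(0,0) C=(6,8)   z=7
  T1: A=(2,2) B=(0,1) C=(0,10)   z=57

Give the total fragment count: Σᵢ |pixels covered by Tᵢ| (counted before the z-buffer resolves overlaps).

T0:
  2·area = 12
  edge (12, 18)→(0, 0): d=(-12,-18) inclusive
  edge (0, 0)→(6, 8): d=(6,8) inclusive
  edge (6, 8)→(12, 18): d=(6,10) inclusive
    (1,1)@(3, 3): e=[18,-6,0] → .  [on edge]
    (2,3)@(5, 7): e=[6,2,4] → X
    (3,3)@(7, 7): e=[42,-14,-16] → .
    (2,4)@(5, 9): e=[-18,14,16] → .
    (4,6)@(9, 13): e=[6,6,0] → X  [on edge]
    (5,6)@(11, 13): e=[42,-10,-20] → .
    (4,7)@(9, 15): e=[-18,18,12] → .
  covered (2 px):
    . . . . . . .
    . . . . . . .
    . . . . . . .
    . . X . . . .
    . . . . . . .
    . . . . . . .
    . . . . X . .
    . . . . . . .
    . . . . . . .
T1:
  2·area = 18  (B↔C swapped to make it positive)
  edge (2, 2)→(0, 10): d=(-2,8) inclusive
  edge (0, 10)→(0, 1): d=(0,-9) inclusive
  edge (0, 1)→(2, 2): d=(2,1) inclusive
    (0,1)@(1, 3): e=[6,9,3] → X
    (1,1)@(3, 3): e=[-10,27,1] → .
    (0,2)@(1, 5): e=[2,9,7] → X
    (1,2)@(3, 5): e=[-14,27,5] → .
    (0,3)@(1, 7): e=[-2,9,11] → .
  covered (2 px):
    . . . . . . .
    X . . . . . .
    X . . . . . .
    . . . . . . .
    . . . . . . .
    . . . . . . .
    . . . . . . .
    . . . . . . .
    . . . . . . .

Final: 4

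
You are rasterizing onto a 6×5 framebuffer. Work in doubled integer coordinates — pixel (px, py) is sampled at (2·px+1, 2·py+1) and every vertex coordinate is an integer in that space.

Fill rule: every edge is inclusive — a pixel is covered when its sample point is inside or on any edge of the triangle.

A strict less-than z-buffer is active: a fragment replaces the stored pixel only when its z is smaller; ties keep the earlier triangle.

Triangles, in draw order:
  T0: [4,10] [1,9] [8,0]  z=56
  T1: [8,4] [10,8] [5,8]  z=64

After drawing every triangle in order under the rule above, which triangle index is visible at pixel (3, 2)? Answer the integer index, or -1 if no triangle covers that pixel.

T0:
  2·area = 34
  edge (4, 10)→(1, 9): d=(-3,-1) inclusive
  edge (1, 9)→(8, 0): d=(7,-9) inclusive
  edge (8, 0)→(4, 10): d=(-4,10) inclusive
    (2,2)@(5, 5): e=[16,8,10] → █
    (3,2)@(7, 5): e=[18,26,-10] → ·
    (1,3)@(3, 7): e=[8,4,22] → █
    (3,3)@(7, 7): e=[12,40,-18] → ·
    (0,4)@(1, 9): e=[0,0,34] → █  [on edge]
    (2,4)@(5, 9): e=[4,36,-6] → ·
  covered (5 px):
    · · · · · ·
    · · · · · ·
    · · █ · · ·
    · █ █ · · ·
    █ █ · · · ·
T1:
  2·area = 20
  edge (8, 4)→(10, 8): d=(2,4) inclusive
  edge (10, 8)→(5, 8): d=(-5,0) inclusive
  edge (5, 8)→(8, 4): d=(3,-4) inclusive
    (3,3)@(7, 7): e=[10,5,5] → █
    (4,3)@(9, 7): e=[2,5,13] → █
    (5,3)@(11, 7): e=[-6,5,21] → ·
    (3,4)@(7, 9): e=[14,-5,11] → ·
    (4,4)@(9, 9): e=[6,-5,19] → ·
  covered (2 px):
    · · · · · ·
    · · · · · ·
    · · · · · ·
    · · · █ █ ·
    · · · · · ·

Z-buffer (winner per pixel, '.' = empty):
  . . . . . .
  . . . . . .
  . . 0 . . .
  . 0 0 1 1 .
  0 0 . . . .

Answer: -1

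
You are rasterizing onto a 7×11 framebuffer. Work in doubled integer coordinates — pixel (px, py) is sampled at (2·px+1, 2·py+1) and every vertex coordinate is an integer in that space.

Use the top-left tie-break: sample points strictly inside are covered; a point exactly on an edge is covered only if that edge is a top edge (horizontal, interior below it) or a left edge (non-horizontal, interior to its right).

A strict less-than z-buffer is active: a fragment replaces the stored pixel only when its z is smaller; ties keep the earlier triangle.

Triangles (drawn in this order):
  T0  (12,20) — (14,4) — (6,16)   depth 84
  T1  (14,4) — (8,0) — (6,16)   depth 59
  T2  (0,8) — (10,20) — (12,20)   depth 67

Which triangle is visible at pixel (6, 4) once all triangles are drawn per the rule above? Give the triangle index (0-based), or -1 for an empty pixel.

T0:
  2·area = 104  (B↔C swapped to make it positive)
  edge (12, 20)→(6, 16): d=(-6,-4) top-left  bias=+0
  edge (6, 16)→(14, 4): d=(8,-12) top-left  bias=+0
  edge (14, 4)→(12, 20): d=(-2,16) right/bottom  bias=-1
    (6,3)@(13, 7): e=[82,12,10] → #
    (5,4)@(11, 9): e=[62,4,38] → #
    (5,5)@(11, 11): e=[50,20,34] → #
    (4,6)@(9, 13): e=[30,12,62] → #
    (6,6)@(13, 13): e=[46,60,-2] → ·
    (3,7)@(7, 15): e=[10,4,90] → #
    (6,7)@(13, 15): e=[34,76,-6] → ·
    (3,8)@(7, 17): e=[-2,20,86] → ·
    (4,8)@(9, 17): e=[6,44,54] → #
    (6,8)@(13, 17): e=[22,92,-10] → ·
    (4,9)@(9, 19): e=[-6,60,50] → ·
    (5,9)@(11, 19): e=[2,84,18] → #
  covered (13 px):
    · · · · · · ·
    · · · · · · ·
    · · · · · · ·
    · · · · · · #
    · · · · · # #
    · · · · · # #
    · · · · # # ·
    · · · # # # ·
    · · · · # # ·
    · · · · · # ·
    · · · · · · ·
T1:
  2·area = 104  (B↔C swapped to make it positive)
  edge (14, 4)→(6, 16): d=(-8,12) right/bottom  bias=-1
  edge (6, 16)→(8, 0): d=(2,-16) top-left  bias=+0
  edge (8, 0)→(14, 4): d=(6,4) right/bottom  bias=-1
    (4,0)@(9, 1): e=[84,18,2] → #
    (5,0)@(11, 1): e=[60,50,-6] → ·
    (4,1)@(9, 3): e=[68,22,14] → #
    (5,1)@(11, 3): e=[44,54,6] → #
    (6,1)@(13, 3): e=[20,86,-2] → ·
    (4,2)@(9, 5): e=[52,26,26] → #
    (6,2)@(13, 5): e=[4,90,10] → #
    (4,3)@(9, 7): e=[36,30,38] → #
    (6,3)@(13, 7): e=[-12,94,22] → ·
    (3,4)@(7, 9): e=[44,2,58] → #
    (5,4)@(11, 9): e=[-4,66,42] → ·
    (3,5)@(7, 11): e=[28,6,70] → #
  covered (13 px):
    · · · · # · ·
    · · · · # # ·
    · · · · # # #
    · · · · # # ·
    · · · # # · ·
    · · · # # · ·
    · · · # · · ·
    · · · · · · ·
    · · · · · · ·
    · · · · · · ·
    · · · · · · ·
T2:
  2·area = 24  (B↔C swapped to make it positive)
  edge (0, 8)→(12, 20): d=(12,12) right/bottom  bias=-1
  edge (12, 20)→(10, 20): d=(-2,0) right/bottom  bias=-1
  edge (10, 20)→(0, 8): d=(-10,-12) top-left  bias=+0
    (0,4)@(1, 9): e=[0,22,2] → ·  [on edge]
    (1,5)@(3, 11): e=[0,18,6] → ·  [on edge]
    (2,6)@(5, 13): e=[0,14,10] → ·  [on edge]
    (3,7)@(7, 15): e=[0,10,14] → ·  [on edge]
    (4,8)@(9, 17): e=[0,6,18] → ·  [on edge]
    (5,9)@(11, 19): e=[0,2,22] → ·  [on edge]
    (6,10)@(13, 21): e=[0,-2,26] → ·  [on edge]
  covered (0 px):
    · · · · · · ·
    · · · · · · ·
    · · · · · · ·
    · · · · · · ·
    · · · · · · ·
    · · · · · · ·
    · · · · · · ·
    · · · · · · ·
    · · · · · · ·
    · · · · · · ·
    · · · · · · ·

Z-buffer (winner per pixel, '.' = empty):
  . . . . 1 . .
  . . . . 1 1 .
  . . . . 1 1 1
  . . . . 1 1 0
  . . . 1 1 0 0
  . . . 1 1 0 0
  . . . 1 0 0 .
  . . . 0 0 0 .
  . . . . 0 0 .
  . . . . . 0 .
  . . . . . . .

Final: 0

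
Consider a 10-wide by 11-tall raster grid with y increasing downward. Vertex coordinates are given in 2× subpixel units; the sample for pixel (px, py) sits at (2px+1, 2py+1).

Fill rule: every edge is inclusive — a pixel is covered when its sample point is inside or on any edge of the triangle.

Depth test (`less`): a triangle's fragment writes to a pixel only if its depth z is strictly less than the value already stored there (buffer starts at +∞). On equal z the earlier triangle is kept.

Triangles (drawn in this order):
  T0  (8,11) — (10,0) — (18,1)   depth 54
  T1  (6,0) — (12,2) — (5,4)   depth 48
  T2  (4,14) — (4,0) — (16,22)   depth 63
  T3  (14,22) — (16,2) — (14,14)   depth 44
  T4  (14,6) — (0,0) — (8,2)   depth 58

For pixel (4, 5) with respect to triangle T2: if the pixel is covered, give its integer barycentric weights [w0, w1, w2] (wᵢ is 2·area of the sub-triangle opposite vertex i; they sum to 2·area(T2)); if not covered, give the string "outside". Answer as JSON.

T0:
  2·area = 90
  edge (8, 11)→(10, 0): d=(2,-11) inclusive
  edge (10, 0)→(18, 1): d=(8,1) inclusive
  edge (18, 1)→(8, 11): d=(-10,10) inclusive
    (5,0)@(11, 1): e=[13,7,70] → █
    (6,0)@(13, 1): e=[35,5,50] → █
    (7,0)@(15, 1): e=[57,3,30] → █
    (8,0)@(17, 1): e=[79,1,10] → █
    (9,0)@(19, 1): e=[101,-1,-10] → ·
    (5,1)@(11, 3): e=[17,23,50] → █
    (8,1)@(17, 3): e=[83,17,-10] → ·
    (5,2)@(11, 5): e=[21,39,30] → █
    (7,2)@(15, 5): e=[65,35,-10] → ·
    (4,3)@(9, 7): e=[3,57,30] → █
    (6,3)@(13, 7): e=[47,53,-10] → ·
    (4,4)@(9, 9): e=[7,73,10] → █
  covered (12 px):
    · · · · · █ █ █ █ ·
    · · · · · █ █ █ · ·
    · · · · · █ █ · · ·
    · · · · █ █ · · · ·
    · · · · █ · · · · ·
    · · · · · · · · · ·
    · · · · · · · · · ·
    · · · · · · · · · ·
    · · · · · · · · · ·
    · · · · · · · · · ·
    · · · · · · · · · ·
T1:
  2·area = 26
  edge (6, 0)→(12, 2): d=(6,2) inclusive
  edge (12, 2)→(5, 4): d=(-7,2) inclusive
  edge (5, 4)→(6, 0): d=(1,-4) inclusive
    (3,0)@(7, 1): e=[4,17,5] → █
    (4,0)@(9, 1): e=[0,13,13] → █  [on edge]
    (5,0)@(11, 1): e=[-4,9,21] → ·
    (3,1)@(7, 3): e=[16,3,7] → █
    (4,1)@(9, 3): e=[12,-1,15] → ·
    (7,1)@(15, 3): e=[0,-13,39] → ·  [on edge]
    (3,2)@(7, 5): e=[28,-11,9] → ·
  covered (3 px):
    · · · █ █ · · · · ·
    · · · █ · · · · · ·
    · · · · · · · · · ·
    · · · · · · · · · ·
    · · · · · · · · · ·
    · · · · · · · · · ·
    · · · · · · · · · ·
    · · · · · · · · · ·
    · · · · · · · · · ·
    · · · · · · · · · ·
    · · · · · · · · · ·
T2:
  2·area = 168
  edge (4, 14)→(4, 0): d=(0,-14) inclusive
  edge (4, 0)→(16, 22): d=(12,22) inclusive
  edge (16, 22)→(4, 14): d=(-12,-8) inclusive
    (2,1)@(5, 3): e=[14,14,140] → █
    (3,1)@(7, 3): e=[42,-30,156] → ·
    (2,2)@(5, 5): e=[14,38,116] → █
    (3,2)@(7, 5): e=[42,-6,132] → ·
    (2,3)@(5, 7): e=[14,62,92] → █
    (3,3)@(7, 7): e=[42,18,108] → █
    (4,3)@(9, 7): e=[70,-26,124] → ·
    (2,4)@(5, 9): e=[14,86,68] → █
    (4,4)@(9, 9): e=[70,-2,100] → ·
    (2,5)@(5, 11): e=[14,110,44] → █
    (4,5)@(9, 11): e=[70,22,76] → █
    (5,5)@(11, 11): e=[98,-22,92] → ·
  covered (21 px):
    · · · · · · · · · ·
    · · █ · · · · · · ·
    · · █ · · · · · · ·
    · · █ █ · · · · · ·
    · · █ █ · · · · · ·
    · · █ █ █ · · · · ·
    · · █ █ █ █ · · · ·
    · · · █ █ █ · · · ·
    · · · · █ █ █ · · ·
    · · · · · · █ · · ·
    · · · · · · · █ · ·
T3:
  2·area = 16  (B↔C swapped to make it positive)
  edge (14, 22)→(14, 14): d=(0,-8) inclusive
  edge (14, 14)→(16, 2): d=(2,-12) inclusive
  edge (16, 2)→(14, 22): d=(-2,20) inclusive
    (7,4)@(15, 9): e=[8,2,6] → █
    (8,4)@(17, 9): e=[24,26,-34] → ·
    (7,5)@(15, 11): e=[8,6,2] → █
    (8,5)@(17, 11): e=[24,30,-38] → ·
    (7,6)@(15, 13): e=[8,10,-2] → ·
  covered (2 px):
    · · · · · · · · · ·
    · · · · · · · · · ·
    · · · · · · · · · ·
    · · · · · · · · · ·
    · · · · · · · █ · ·
    · · · · · · · █ · ·
    · · · · · · · · · ·
    · · · · · · · · · ·
    · · · · · · · · · ·
    · · · · · · · · · ·
    · · · · · · · · · ·
T4:
  2·area = 20
  edge (14, 6)→(0, 0): d=(-14,-6) inclusive
  edge (0, 0)→(8, 2): d=(8,2) inclusive
  edge (8, 2)→(14, 6): d=(6,4) inclusive
    (1,0)@(3, 1): e=[4,2,14] → █
    (2,0)@(5, 1): e=[16,-2,6] → ·
    (1,1)@(3, 3): e=[-24,18,26] → ·
    (3,1)@(7, 3): e=[0,10,10] → █  [on edge]
    (4,1)@(9, 3): e=[12,6,2] → █
    (5,1)@(11, 3): e=[24,2,-6] → ·
    (3,2)@(7, 5): e=[-28,26,22] → ·
    (4,2)@(9, 5): e=[-16,22,14] → ·
  covered (3 px):
    · █ · · · · · · · ·
    · · · █ █ · · · · ·
    · · · · · · · · · ·
    · · · · · · · · · ·
    · · · · · · · · · ·
    · · · · · · · · · ·
    · · · · · · · · · ·
    · · · · · · · · · ·
    · · · · · · · · · ·
    · · · · · · · · · ·
    · · · · · · · · · ·

Result: [22,76,70]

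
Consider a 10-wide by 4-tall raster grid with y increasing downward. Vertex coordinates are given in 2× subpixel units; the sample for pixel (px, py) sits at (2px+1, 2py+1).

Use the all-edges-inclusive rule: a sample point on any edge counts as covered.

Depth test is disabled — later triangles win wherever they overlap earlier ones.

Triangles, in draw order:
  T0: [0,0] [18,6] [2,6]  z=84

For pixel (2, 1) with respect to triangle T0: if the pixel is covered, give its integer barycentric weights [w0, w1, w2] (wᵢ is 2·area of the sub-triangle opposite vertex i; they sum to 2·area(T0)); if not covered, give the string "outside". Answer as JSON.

T0:
  2·area = 96
  edge (0, 0)→(18, 6): d=(18,6) inclusive
  edge (18, 6)→(2, 6): d=(-16,0) inclusive
  edge (2, 6)→(0, 0): d=(-2,-6) inclusive
    (0,0)@(1, 1): e=[12,80,4] → █
    (1,0)@(3, 1): e=[0,80,16] → █  [on edge]
    (2,0)@(5, 1): e=[-12,80,28] → ·
    (0,1)@(1, 3): e=[48,48,0] → █  [on edge]
    (2,1)@(5, 3): e=[24,48,24] → █
    (3,1)@(7, 3): e=[12,48,36] → █
    (4,1)@(9, 3): e=[0,48,48] → █  [on edge]
    (5,1)@(11, 3): e=[-12,48,60] → ·
    (0,2)@(1, 5): e=[84,16,-4] → ·
    (1,2)@(3, 5): e=[72,16,8] → █
    (5,2)@(11, 5): e=[24,16,56] → █
    (6,2)@(13, 5): e=[12,16,68] → █
    (7,2)@(15, 5): e=[0,16,80] → █  [on edge]
  covered (14 px):
    █ █ · · · · · · · ·
    █ █ █ █ █ · · · · ·
    · █ █ █ █ █ █ █ · ·
    · · · · · · · · · ·

Result: [48,24,24]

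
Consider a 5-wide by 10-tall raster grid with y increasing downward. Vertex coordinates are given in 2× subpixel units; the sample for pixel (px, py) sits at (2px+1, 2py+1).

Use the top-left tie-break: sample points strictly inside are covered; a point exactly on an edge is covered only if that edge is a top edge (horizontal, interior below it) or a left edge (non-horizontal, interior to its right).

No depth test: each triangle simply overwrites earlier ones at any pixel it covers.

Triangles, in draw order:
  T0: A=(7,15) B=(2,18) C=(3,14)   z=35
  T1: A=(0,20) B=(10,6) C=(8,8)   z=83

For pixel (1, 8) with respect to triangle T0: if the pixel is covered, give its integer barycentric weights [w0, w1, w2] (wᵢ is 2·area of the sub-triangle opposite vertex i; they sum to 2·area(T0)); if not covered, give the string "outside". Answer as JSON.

T0:
  2·area = 17
  edge (7, 15)→(2, 18): d=(-5,3) right/bottom  bias=-1
  edge (2, 18)→(3, 14): d=(1,-4) top-left  bias=+0
  edge (3, 14)→(7, 15): d=(4,1) right/bottom  bias=-1
    (1,7)@(3, 15): e=[12,1,4] → X
    (2,7)@(5, 15): e=[6,9,2] → X
    (3,7)@(7, 15): e=[0,17,0] → .  [on edge]
    (1,8)@(3, 17): e=[2,3,12] → X
    (2,8)@(5, 17): e=[-4,11,10] → .
    (1,9)@(3, 19): e=[-8,5,20] → .
  covered (3 px):
    . . . . .
    . . . . .
    . . . . .
    . . . . .
    . . . . .
    . . . . .
    . . . . .
    . X X . .
    . X . . .
    . . . . .
T1:
  2·area = 8  (B↔C swapped to make it positive)
  edge (0, 20)→(8, 8): d=(8,-12) top-left  bias=+0
  edge (8, 8)→(10, 6): d=(2,-2) top-left  bias=+0
  edge (10, 6)→(0, 20): d=(-10,14) right/bottom  bias=-1
    (4,3)@(9, 7): e=[4,0,4] → X  [on edge]
    (3,4)@(7, 9): e=[-4,0,12] → .  [on edge]
    (4,4)@(9, 9): e=[20,4,-16] → .
    (2,5)@(5, 11): e=[-12,0,20] → .  [on edge]
    (1,6)@(3, 13): e=[-20,0,28] → .  [on edge]
    (2,6)@(5, 13): e=[4,4,0] → .  [on edge]
    (0,7)@(1, 15): e=[-28,0,36] → .  [on edge]
  covered (1 px):
    . . . . .
    . . . . .
    . . . . .
    . . . . X
    . . . . .
    . . . . .
    . . . . .
    . . . . .
    . . . . .
    . . . . .

Answer: [3,12,2]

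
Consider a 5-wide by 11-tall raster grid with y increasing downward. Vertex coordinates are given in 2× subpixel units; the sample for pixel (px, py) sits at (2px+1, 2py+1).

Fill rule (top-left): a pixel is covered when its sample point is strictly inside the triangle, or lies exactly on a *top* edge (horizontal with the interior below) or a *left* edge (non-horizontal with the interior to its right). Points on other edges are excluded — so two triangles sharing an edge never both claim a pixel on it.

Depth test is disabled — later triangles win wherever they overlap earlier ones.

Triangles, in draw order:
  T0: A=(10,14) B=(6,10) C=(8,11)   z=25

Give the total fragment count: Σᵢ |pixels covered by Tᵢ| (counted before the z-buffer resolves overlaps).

T0:
  2·area = 4
  edge (10, 14)→(6, 10): d=(-4,-4) top-left  bias=+0
  edge (6, 10)→(8, 11): d=(2,1) right/bottom  bias=-1
  edge (8, 11)→(10, 14): d=(2,3) right/bottom  bias=-1
    (0,2)@(1, 5): e=[0,-5,9] → ·  [on edge]
    (1,3)@(3, 7): e=[0,-3,7] → ·  [on edge]
    (2,4)@(5, 9): e=[0,-1,5] → ·  [on edge]
    (3,5)@(7, 11): e=[0,1,3] → #  [on edge]
    (4,5)@(9, 11): e=[8,-1,-3] → ·
    (3,6)@(7, 13): e=[-8,5,7] → ·
    (4,6)@(9, 13): e=[0,3,1] → #  [on edge]
    (4,7)@(9, 15): e=[-8,7,5] → ·
  covered (2 px):
    · · · · ·
    · · · · ·
    · · · · ·
    · · · · ·
    · · · · ·
    · · · # ·
    · · · · #
    · · · · ·
    · · · · ·
    · · · · ·
    · · · · ·

Result: 2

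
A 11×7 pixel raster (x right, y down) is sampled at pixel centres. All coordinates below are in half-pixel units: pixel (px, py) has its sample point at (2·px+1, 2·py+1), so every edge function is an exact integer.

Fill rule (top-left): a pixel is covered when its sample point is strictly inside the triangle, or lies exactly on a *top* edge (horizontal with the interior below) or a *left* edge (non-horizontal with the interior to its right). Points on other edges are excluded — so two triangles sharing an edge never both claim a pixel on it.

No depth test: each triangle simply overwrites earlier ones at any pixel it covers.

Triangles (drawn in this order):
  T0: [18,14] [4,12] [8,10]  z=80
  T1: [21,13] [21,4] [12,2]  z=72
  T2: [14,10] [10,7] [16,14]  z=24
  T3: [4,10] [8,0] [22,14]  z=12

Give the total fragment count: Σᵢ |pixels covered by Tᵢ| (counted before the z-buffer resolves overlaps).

T0:
  2·area = 36
  edge (18, 14)→(4, 12): d=(-14,-2) top-left  bias=+0
  edge (4, 12)→(8, 10): d=(4,-2) top-left  bias=+0
  edge (8, 10)→(18, 14): d=(10,4) right/bottom  bias=-1
    (3,5)@(7, 11): e=[20,2,14] → #
    (4,5)@(9, 11): e=[24,6,6] → #
    (5,5)@(11, 11): e=[28,10,-2] → ·
    (3,6)@(7, 13): e=[-8,10,34] → ·
    (4,6)@(9, 13): e=[-4,14,26] → ·
    (5,6)@(11, 13): e=[0,18,18] → #  [on edge]
    (6,6)@(13, 13): e=[4,22,10] → #
    (7,6)@(15, 13): e=[8,26,2] → #
    (8,6)@(17, 13): e=[12,30,-6] → ·
  covered (5 px):
    · · · · · · · · · · ·
    · · · · · · · · · · ·
    · · · · · · · · · · ·
    · · · · · · · · · · ·
    · · · · · · · · · · ·
    · · · # # · · · · · ·
    · · · · · # # # · · ·
T1:
  2·area = 81  (B↔C swapped to make it positive)
  edge (21, 13)→(12, 2): d=(-9,-11) top-left  bias=+0
  edge (12, 2)→(21, 4): d=(9,2) right/bottom  bias=-1
  edge (21, 4)→(21, 13): d=(0,9) right/bottom  bias=-1
    (10,0)@(21, 1): e=[108,-27,0] → ·  [on edge]
    (6,1)@(13, 3): e=[2,7,72] → #
    (7,1)@(15, 3): e=[24,3,54] → #
    (8,1)@(17, 3): e=[46,-1,36] → ·
    (10,1)@(21, 3): e=[90,-9,0] → ·  [on edge]
    (6,2)@(13, 5): e=[-16,25,72] → ·
    (7,2)@(15, 5): e=[6,21,54] → #
    (8,2)@(17, 5): e=[28,17,36] → #
    (9,2)@(19, 5): e=[50,13,18] → #
    (10,2)@(21, 5): e=[72,9,0] → ·  [on edge]
    (7,3)@(15, 7): e=[-12,39,54] → ·
    (8,3)@(17, 7): e=[10,35,36] → #
    (10,3)@(21, 7): e=[54,27,0] → ·  [on edge]
    (10,4)@(21, 9): e=[36,45,0] → ·  [on edge]
    (10,5)@(21, 11): e=[18,63,0] → ·  [on edge]
    (10,6)@(21, 13): e=[0,81,0] → ·  [on edge]
  covered (8 px):
    · · · · · · · · · · ·
    · · · · · · # # · · ·
    · · · · · · · # # # ·
    · · · · · · · · # # ·
    · · · · · · · · · # ·
    · · · · · · · · · · ·
    · · · · · · · · · · ·
T2:
  2·area = 10  (B↔C swapped to make it positive)
  edge (14, 10)→(16, 14): d=(2,4) right/bottom  bias=-1
  edge (16, 14)→(10, 7): d=(-6,-7) top-left  bias=+0
  edge (10, 7)→(14, 10): d=(4,3) right/bottom  bias=-1
  covered (0 px):
    · · · · · · · · · · ·
    · · · · · · · · · · ·
    · · · · · · · · · · ·
    · · · · · · · · · · ·
    · · · · · · · · · · ·
    · · · · · · · · · · ·
    · · · · · · · · · · ·
T3:
  2·area = 196
  edge (4, 10)→(8, 0): d=(4,-10) top-left  bias=+0
  edge (8, 0)→(22, 14): d=(14,14) right/bottom  bias=-1
  edge (22, 14)→(4, 10): d=(-18,-4) top-left  bias=+0
    (4,0)@(9, 1): e=[14,0,182] → ·  [on edge]
    (3,1)@(7, 3): e=[2,56,138] → #
    (4,1)@(9, 3): e=[22,28,146] → #
    (5,1)@(11, 3): e=[42,0,154] → ·  [on edge]
    (3,2)@(7, 5): e=[10,84,102] → #
    (5,2)@(11, 5): e=[50,28,118] → #
    (6,2)@(13, 5): e=[70,0,126] → ·  [on edge]
    (3,3)@(7, 7): e=[18,112,66] → #
    (6,3)@(13, 7): e=[78,28,90] → #
    (7,3)@(15, 7): e=[98,0,98] → ·  [on edge]
    (2,4)@(5, 9): e=[6,168,22] → #
    (7,4)@(15, 9): e=[106,28,62] → #
    (8,4)@(17, 9): e=[126,0,70] → ·  [on edge]
    (9,5)@(19, 11): e=[154,0,42] → ·  [on edge]
    (10,6)@(21, 13): e=[182,0,14] → ·  [on edge]
  covered (21 px):
    · · · · · · · · · · ·
    · · · # # · · · · · ·
    · · · # # # · · · · ·
    · · · # # # # · · · ·
    · · # # # # # # · · ·
    · · · · # # # # # · ·
    · · · · · · · · · # ·

Answer: 34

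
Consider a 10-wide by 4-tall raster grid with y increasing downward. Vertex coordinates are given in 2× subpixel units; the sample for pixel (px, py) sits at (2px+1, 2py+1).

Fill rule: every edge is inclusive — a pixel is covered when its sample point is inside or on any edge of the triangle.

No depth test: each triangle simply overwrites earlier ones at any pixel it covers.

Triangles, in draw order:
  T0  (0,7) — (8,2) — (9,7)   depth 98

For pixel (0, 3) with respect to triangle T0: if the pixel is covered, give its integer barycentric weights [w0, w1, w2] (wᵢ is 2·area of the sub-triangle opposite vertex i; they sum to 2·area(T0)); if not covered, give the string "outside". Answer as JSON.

T0:
  2·area = 45
  edge (0, 7)→(8, 2): d=(8,-5) inclusive
  edge (8, 2)→(9, 7): d=(1,5) inclusive
  edge (9, 7)→(0, 7): d=(-9,0) inclusive
    (3,1)@(7, 3): e=[3,6,36] → █
    (4,1)@(9, 3): e=[13,-4,36] → ·
    (2,2)@(5, 5): e=[9,18,18] → █
    (4,2)@(9, 5): e=[29,-2,18] → ·
    (0,3)@(1, 7): e=[5,40,0] → █  [on edge]
    (1,3)@(3, 7): e=[15,30,0] → █  [on edge]
    (2,3)@(5, 7): e=[25,20,0] → █  [on edge]
    (3,3)@(7, 7): e=[35,10,0] → █  [on edge]
    (4,3)@(9, 7): e=[45,0,0] → █  [on edge]
    (5,3)@(11, 7): e=[55,-10,0] → ·  [on edge]
    (6,3)@(13, 7): e=[65,-20,0] → ·  [on edge]
    (7,3)@(15, 7): e=[75,-30,0] → ·  [on edge]
    (8,3)@(17, 7): e=[85,-40,0] → ·  [on edge]
    (9,3)@(19, 7): e=[95,-50,0] → ·  [on edge]
  covered (8 px):
    · · · · · · · · · ·
    · · · █ · · · · · ·
    · · █ █ · · · · · ·
    █ █ █ █ █ · · · · ·

Final: [40,0,5]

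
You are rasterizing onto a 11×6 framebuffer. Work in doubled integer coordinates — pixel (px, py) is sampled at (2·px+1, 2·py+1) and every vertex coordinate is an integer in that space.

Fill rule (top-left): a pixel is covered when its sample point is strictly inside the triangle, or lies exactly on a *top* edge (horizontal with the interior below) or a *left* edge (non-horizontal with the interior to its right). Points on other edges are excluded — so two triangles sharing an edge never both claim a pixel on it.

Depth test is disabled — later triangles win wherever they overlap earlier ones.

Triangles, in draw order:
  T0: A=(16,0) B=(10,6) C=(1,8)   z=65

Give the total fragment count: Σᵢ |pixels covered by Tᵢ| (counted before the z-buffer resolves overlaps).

T0:
  2·area = 42
  edge (16, 0)→(10, 6): d=(-6,6) right/bottom  bias=-1
  edge (10, 6)→(1, 8): d=(-9,2) right/bottom  bias=-1
  edge (1, 8)→(16, 0): d=(15,-8) top-left  bias=+0
    (7,0)@(15, 1): e=[0,35,7] → .  [on edge]
    (5,1)@(11, 3): e=[12,25,5] → X
    (6,1)@(13, 3): e=[0,21,21] → .  [on edge]
    (3,2)@(7, 5): e=[24,15,3] → X
    (4,2)@(9, 5): e=[12,11,19] → X
    (5,2)@(11, 5): e=[0,7,35] → .  [on edge]
    (1,3)@(3, 7): e=[36,5,1] → X
    (2,3)@(5, 7): e=[24,1,17] → X
    (3,3)@(7, 7): e=[12,-3,33] → .
    (4,3)@(9, 7): e=[0,-7,49] → .  [on edge]
    (1,4)@(3, 9): e=[24,-13,31] → .
    (2,4)@(5, 9): e=[12,-17,47] → .
    (3,4)@(7, 9): e=[0,-21,63] → .  [on edge]
    (2,5)@(5, 11): e=[0,-35,77] → .  [on edge]
  covered (5 px):
    . . . . . . . . . . .
    . . . . . X . . . . .
    . . . X X . . . . . .
    . X X . . . . . . . .
    . . . . . . . . . . .
    . . . . . . . . . . .

Final: 5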